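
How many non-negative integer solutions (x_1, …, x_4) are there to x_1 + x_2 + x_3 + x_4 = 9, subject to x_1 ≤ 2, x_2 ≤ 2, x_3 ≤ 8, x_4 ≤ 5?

53

Without the upper bounds there are C(12,3) = 220 ways to split 9 among 4 variables.
Subtract solutions that violate a single cap (substitute x_i' = x_i − (cap_i+1)): x_1 ≥ 3 gives C(9,3) = 84; x_2 ≥ 3 gives C(9,3) = 84; x_3 ≥ 9 gives C(3,3) = 1; x_4 ≥ 6 gives C(6,3) = 20. Together 189.
Add back pairs where two caps are both exceeded: 20 + 0 + 1 + 0 + 1 + 0 = 22.
By inclusion–exclusion the count is 220 − 189 + 22 = 53.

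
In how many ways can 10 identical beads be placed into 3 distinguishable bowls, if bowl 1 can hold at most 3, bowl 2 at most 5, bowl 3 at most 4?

6

By stars and bars, unrestricted non-negative solutions to x_1+…+x_3 = 10 number C(10+2,2) = 66.
Subtract solutions that violate a single cap (substitute x_i' = x_i − (cap_i+1)): x_1 ≥ 4 gives C(8,2) = 28; x_2 ≥ 6 gives C(6,2) = 15; x_3 ≥ 5 gives C(7,2) = 21. Together 64.
Add back pairs where two caps are both exceeded: 1 + 3 + 0 = 4.
By inclusion–exclusion the count is 66 − 64 + 4 = 6.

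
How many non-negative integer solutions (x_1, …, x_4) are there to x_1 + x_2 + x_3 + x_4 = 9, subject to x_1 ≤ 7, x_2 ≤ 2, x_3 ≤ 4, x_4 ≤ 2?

41

Ignoring the caps, the number of non-negative solutions to x_1+…+x_4 = 9 is C(12,3) = 220.
Subtract solutions that violate a single cap (substitute x_i' = x_i − (cap_i+1)): x_1 ≥ 8 gives C(4,3) = 4; x_2 ≥ 3 gives C(9,3) = 84; x_3 ≥ 5 gives C(7,3) = 35; x_4 ≥ 3 gives C(9,3) = 84. Together 207.
Add back pairs where two caps are both exceeded: 0 + 0 + 0 + 4 + 20 + 4 = 28.
By inclusion–exclusion the count is 220 − 207 + 28 = 41.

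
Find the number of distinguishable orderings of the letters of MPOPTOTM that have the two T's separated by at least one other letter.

1890

There are 8!/(2!·2!·2!·2!) = 2520 arrangements of MPOPTOTM in total.
If the two T's are adjacent, glue them into one block, leaving 7 items to arrange: (7)!/(2!·2!·2!) = 630 ways.
Subtracting, 2520 − 630 = 1890 arrangements keep the T's apart.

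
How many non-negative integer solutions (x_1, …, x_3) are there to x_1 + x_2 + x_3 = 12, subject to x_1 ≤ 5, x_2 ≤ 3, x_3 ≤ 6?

By stars and bars, unrestricted non-negative solutions to x_1+…+x_3 = 12 number C(12+2,2) = 91.
Subtract solutions that violate a single cap (substitute x_i' = x_i − (cap_i+1)): x_1 ≥ 6 gives C(8,2) = 28; x_2 ≥ 4 gives C(10,2) = 45; x_3 ≥ 7 gives C(7,2) = 21. Together 94.
Add back pairs where two caps are both exceeded: 6 + 0 + 3 = 9.
By inclusion–exclusion the count is 91 − 94 + 9 = 6.

6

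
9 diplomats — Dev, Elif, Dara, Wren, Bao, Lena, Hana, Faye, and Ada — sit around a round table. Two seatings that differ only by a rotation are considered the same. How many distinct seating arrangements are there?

Around a circle, 9 distinct people have 9!/9 = (8)! = 40320 rotationally distinct seatings.

40320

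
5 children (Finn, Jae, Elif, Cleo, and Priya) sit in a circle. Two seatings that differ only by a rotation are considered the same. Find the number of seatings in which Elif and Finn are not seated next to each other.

All circular seatings of 5 people number (4)! = 24.
Seatings with Elif beside Finn: treat them as a block with 2 internal orders, giving 2 × (3)! = 12.
Subtracting, 24 − 12 = 12.

12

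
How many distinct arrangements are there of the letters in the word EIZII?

20

EIZII has 5 letters with I appearing 3 times.
Dividing 5! = 120 by 3! = 6 for the repeated letters gives 20.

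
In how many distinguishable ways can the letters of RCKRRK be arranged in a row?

RCKRRK has 6 letters with K appearing twice and R appearing 3 times.
Dividing 6! = 720 by 3!·2! = 12 for the repeated letters gives 60.

60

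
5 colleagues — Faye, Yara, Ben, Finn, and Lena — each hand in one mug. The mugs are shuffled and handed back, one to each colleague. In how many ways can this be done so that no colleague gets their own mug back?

44

Let Aᵢ be the assignments in which colleague i gets their own mug. We want the size of the complement of A₁∪…∪A_5.
By inclusion–exclusion this is Σ_{j=0}^{5} (−1)^j C(5,j)·(5−j)!.
Computing: 120 − 120 + 60 − 20 + 5 − 1 = 44.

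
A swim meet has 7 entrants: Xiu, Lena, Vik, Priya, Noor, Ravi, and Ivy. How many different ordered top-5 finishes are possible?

This is an ordered selection of 5 from 7: P(7,5).
That gives 7 × 6 × 5 × 4 × 3 = 2520.

2520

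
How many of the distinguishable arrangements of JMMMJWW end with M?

90

Fix M in the last position and arrange the remaining 6 letters.
Those 6 letters have J appearing twice, M appearing twice, and W appearing twice, giving (6)!/(2!·2!·2!) = 90.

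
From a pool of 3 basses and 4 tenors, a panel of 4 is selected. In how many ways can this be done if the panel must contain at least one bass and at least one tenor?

With no constraint there are C(7,4) = 35 possible selections.
Selections missing a whole group: no basses → C(4,4) = 1; no tenors → C(3,4) = 0.
Both groups omitted at once is impossible, so 35 − 1 = 34.

34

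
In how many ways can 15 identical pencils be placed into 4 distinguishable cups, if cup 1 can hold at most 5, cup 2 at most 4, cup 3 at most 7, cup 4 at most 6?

105

Without the upper bounds there are C(18,3) = 816 ways to split 15 among 4 cups.
Subtract solutions that violate a single cap (substitute x_i' = x_i − (cap_i+1)): x_1 ≥ 6 gives C(12,3) = 220; x_2 ≥ 5 gives C(13,3) = 286; x_3 ≥ 8 gives C(10,3) = 120; x_4 ≥ 7 gives C(11,3) = 165. Together 791.
Add back pairs where two caps are both exceeded: 35 + 4 + 10 + 10 + 20 + 1 = 80.
By inclusion–exclusion the count is 816 − 791 + 80 = 105.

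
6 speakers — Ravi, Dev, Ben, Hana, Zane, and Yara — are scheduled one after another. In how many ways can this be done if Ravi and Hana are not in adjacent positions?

480

Of the 6! = 720 arrangements, those with Ravi and Hana adjacent number 2 × 5! = 240 (treat the pair as a block with 2 internal orders).
Complementary counting: 720 − 240 = 480.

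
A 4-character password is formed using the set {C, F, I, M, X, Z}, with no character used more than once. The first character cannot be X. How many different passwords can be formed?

300

The first character has 6−1 = 5 choices (anything except X).
The remaining 3 characters are filled from the other 5 symbols without repetition: 5 × 4 × 3 = 60.
Total: 5 × 60 = 300.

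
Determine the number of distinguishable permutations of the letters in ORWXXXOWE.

The 9 letters of ORWXXXOWE have repeats: O appearing twice, W appearing twice, and X appearing 3 times.
Dividing 9! = 362880 by 3!·2!·2! = 24 for the repeated letters gives 15120.

15120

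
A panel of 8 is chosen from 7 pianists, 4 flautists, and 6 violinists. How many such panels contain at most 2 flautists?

18447

Split by how many flautists are chosen (0 through 2).
Sum: C(4,0)·C(13,8) + C(4,1)·C(13,7) + C(4,2)·C(13,6) = 1287 + 6864 + 10296 = 18447.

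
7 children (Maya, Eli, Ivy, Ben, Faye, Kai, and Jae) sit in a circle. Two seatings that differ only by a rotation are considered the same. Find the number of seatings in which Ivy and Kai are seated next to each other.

Glue Ivy and Kai into a block (2 internal orders). Seating 6 units around a circle gives (5)! arrangements.
So 2 × (5)! = 2 × 120 = 240.

240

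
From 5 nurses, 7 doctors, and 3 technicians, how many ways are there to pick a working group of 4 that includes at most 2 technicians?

Split by how many technicians are chosen (0 through 2).
Sum: C(3,0)·C(12,4) + C(3,1)·C(12,3) + C(3,2)·C(12,2) = 495 + 660 + 198 = 1353.

1353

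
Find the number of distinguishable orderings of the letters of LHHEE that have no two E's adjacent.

18

There are 5!/(2!·2!) = 30 arrangements of LHHEE in total.
Arrangements with the E's together: treat EE as one letter, giving (4)!/(2!) = 12.
Subtracting, 30 − 12 = 18 arrangements keep the E's apart.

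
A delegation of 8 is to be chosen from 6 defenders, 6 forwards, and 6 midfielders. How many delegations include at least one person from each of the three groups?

Total 8-person selections from all 18: C(18,8) = 43758.
Selections missing a whole group: no defenders → C(12,8) = 495; no forwards → C(12,8) = 495; no midfielders → C(12,8) = 495.
Add back selections omitting two groups (i.e. drawn from a single group): C(6,8) + C(6,8) + C(6,8) = 0.
By inclusion–exclusion: 43758 − 1485 + 0 = 42273.

42273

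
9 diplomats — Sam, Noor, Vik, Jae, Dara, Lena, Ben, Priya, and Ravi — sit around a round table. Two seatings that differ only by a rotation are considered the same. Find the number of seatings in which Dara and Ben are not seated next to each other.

Without the restriction there are (8)! = 40320 seatings.
Seatings with Dara beside Ben: treat them as a block with 2 internal orders, giving 2 × (7)! = 10080.
Subtracting, 40320 − 10080 = 30240.

30240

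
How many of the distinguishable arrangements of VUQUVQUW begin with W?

With the first slot taken by W, it remains to arrange the other 7 letters (VUQUVQU).
Those 7 letters have Q appearing twice, U appearing 3 times, and V appearing twice, giving (7)!/(3!·2!·2!) = 210.

210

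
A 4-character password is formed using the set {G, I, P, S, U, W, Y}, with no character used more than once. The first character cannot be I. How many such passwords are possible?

The first character has 7−1 = 6 choices (anything except I).
The remaining 3 characters are filled from the other 6 symbols without repetition: 6 × 5 × 4 = 120.
Total: 6 × 120 = 720.

720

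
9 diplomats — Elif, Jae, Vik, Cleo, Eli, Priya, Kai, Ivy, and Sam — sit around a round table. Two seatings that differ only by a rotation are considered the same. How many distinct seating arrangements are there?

40320

Fix one person's seat to break rotational symmetry; the remaining 8 people can be arranged in (8)! = 40320 ways.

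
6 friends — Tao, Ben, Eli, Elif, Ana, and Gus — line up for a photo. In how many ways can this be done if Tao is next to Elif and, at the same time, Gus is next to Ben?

96

Treat {Tao,Elif} as one block (2 orders) and {Gus,Ben} as another (2 orders).
That leaves 4 units to arrange: 2 × 2 × 4! = 4 × 24 = 96.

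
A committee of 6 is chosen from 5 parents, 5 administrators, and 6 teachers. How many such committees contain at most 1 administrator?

2772

Split by how many administrators are chosen (0 through 1).
Sum: C(5,0)·C(11,6) + C(5,1)·C(11,5) = 462 + 2310 = 2772.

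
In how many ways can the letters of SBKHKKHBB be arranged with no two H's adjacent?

3920

Total arrangements of SBKHKKHBB: 9!/(3!·3!·2!) = 5040.
If the two H's are adjacent, glue them into one block, leaving 8 items to arrange: (8)!/(3!·3!) = 1120 ways.
Hence 5040 − 1120 = 3920.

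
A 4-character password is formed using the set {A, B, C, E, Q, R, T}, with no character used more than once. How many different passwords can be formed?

Choose and order 4 of the 7 symbols: the first character has 7 options, the next 6, then 5, 4.
7 × 6 × 5 × 4 = 840.

840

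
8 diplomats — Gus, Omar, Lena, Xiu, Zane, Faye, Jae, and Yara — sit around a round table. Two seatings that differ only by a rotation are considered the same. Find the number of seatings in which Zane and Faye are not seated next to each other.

3600

All circular seatings of 8 people number (7)! = 5040.
Seatings with Zane beside Faye: treat them as a block with 2 internal orders, giving 2 × (6)! = 1440.
Subtracting, 5040 − 1440 = 3600.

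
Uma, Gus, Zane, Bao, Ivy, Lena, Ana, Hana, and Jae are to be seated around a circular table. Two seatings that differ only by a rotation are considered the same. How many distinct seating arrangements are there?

Around a circle, 9 distinct people have 9!/9 = (8)! = 40320 rotationally distinct seatings.

40320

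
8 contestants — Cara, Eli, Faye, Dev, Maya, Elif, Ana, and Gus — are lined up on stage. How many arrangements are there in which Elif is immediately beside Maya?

10080

Glue Elif and Maya into one block (2 internal orders), leaving 7 units to arrange in a row.
That gives 2 × 7! = 2 × 5040 = 10080.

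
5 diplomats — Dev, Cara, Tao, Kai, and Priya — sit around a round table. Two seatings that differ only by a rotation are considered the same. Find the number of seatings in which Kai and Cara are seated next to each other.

12

Treat {Kai, Cara} as one unit (2 internal orders) and seat the resulting 4 units around the table: (3)! circular arrangements.
So 2 × (3)! = 2 × 6 = 12.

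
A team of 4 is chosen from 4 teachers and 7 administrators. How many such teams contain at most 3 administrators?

295

Split by how many administrators are chosen (0 through 3).
Sum: C(7,0)·C(4,4) + C(7,1)·C(4,3) + C(7,2)·C(4,2) + C(7,3)·C(4,1) = 1 + 28 + 126 + 140 = 295.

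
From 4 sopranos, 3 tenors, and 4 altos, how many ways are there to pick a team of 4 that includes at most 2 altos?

Split by how many altos are chosen (0 through 2).
Sum: C(4,0)·C(7,4) + C(4,1)·C(7,3) + C(4,2)·C(7,2) = 35 + 140 + 126 = 301.

301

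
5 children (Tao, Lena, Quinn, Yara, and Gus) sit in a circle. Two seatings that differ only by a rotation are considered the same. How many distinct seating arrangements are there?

24

Fix one person's seat to break rotational symmetry; the remaining 4 people can be arranged in (4)! = 24 ways.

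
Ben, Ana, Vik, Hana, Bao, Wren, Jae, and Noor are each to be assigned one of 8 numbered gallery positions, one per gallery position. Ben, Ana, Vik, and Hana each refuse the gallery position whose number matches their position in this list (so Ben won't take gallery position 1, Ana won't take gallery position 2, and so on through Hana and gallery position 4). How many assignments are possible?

Let Aᵢ (for 1 ≤ i ≤ 4) be the placements that put person i in their forbidden gallery position. Any j of these fix j positions, leaving (8−j)! ways to fill the rest, and there are C(4,j) ways to pick which j.
By inclusion–exclusion, the number of valid placements is Σ_{j=0}^{4} (−1)^j C(4,j)·(8−j)!.
Computing: 40320 − 20160 + 4320 − 480 + 24 = 24024.

24024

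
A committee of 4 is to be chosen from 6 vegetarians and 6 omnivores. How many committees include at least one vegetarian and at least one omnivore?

465

Unrestricted: C(12,4) = 495 ways to pick any 4 of the 12.
Selections missing a whole group: no vegetarians → C(6,4) = 15; no omnivores → C(6,4) = 15.
Both groups omitted at once is impossible, so 495 − 30 = 465.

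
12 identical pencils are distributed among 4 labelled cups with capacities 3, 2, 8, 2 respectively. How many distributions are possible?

18

By stars and bars, unrestricted non-negative solutions to x_1+…+x_4 = 12 number C(12+3,3) = 455.
Subtract solutions that violate a single cap (substitute x_i' = x_i − (cap_i+1)): x_1 ≥ 4 gives C(11,3) = 165; x_2 ≥ 3 gives C(12,3) = 220; x_3 ≥ 9 gives C(6,3) = 20; x_4 ≥ 3 gives C(12,3) = 220. Together 625.
Add back pairs where two caps are both exceeded: 56 + 0 + 56 + 1 + 84 + 1 = 198.
Subtract triples: 0 + 10 + 0 + 0 = 10.
By inclusion–exclusion the count is 455 − 625 + 198 − 10 = 18.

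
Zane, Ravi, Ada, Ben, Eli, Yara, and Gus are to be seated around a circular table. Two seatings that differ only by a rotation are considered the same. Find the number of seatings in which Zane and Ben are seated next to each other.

240

Glue Zane and Ben into a block (2 internal orders). Seating 6 units around a circle gives (5)! arrangements.
So 2 × (5)! = 2 × 120 = 240.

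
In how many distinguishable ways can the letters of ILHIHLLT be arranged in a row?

1680

The 8 letters of ILHIHLLT have repeats: H appearing twice, I appearing twice, and L appearing 3 times.
The number of distinct arrangements is 8!/(3!·2!·2!) = 40320/24 = 1680.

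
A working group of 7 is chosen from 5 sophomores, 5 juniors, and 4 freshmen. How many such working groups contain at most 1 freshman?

960

Split by how many freshmen are chosen (0 through 1).
Sum: C(4,0)·C(10,7) + C(4,1)·C(10,6) = 120 + 840 = 960.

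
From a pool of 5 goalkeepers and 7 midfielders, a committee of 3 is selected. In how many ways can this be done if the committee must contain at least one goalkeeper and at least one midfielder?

Total 3-person selections from all 12: C(12,3) = 220.
Selections missing a whole group: no goalkeepers → C(7,3) = 35; no midfielders → C(5,3) = 10.
Both groups omitted at once is impossible, so 220 − 45 = 175.

175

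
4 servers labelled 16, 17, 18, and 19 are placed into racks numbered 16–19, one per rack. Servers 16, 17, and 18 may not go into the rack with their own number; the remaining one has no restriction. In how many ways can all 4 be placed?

Let Aᵢ (for i ∈ {16, 17, 18}) be the placements that put server i in its forbidden rack. Any j of these fix j positions, leaving (4−j)! ways to fill the rest, and there are C(3,j) ways to pick which j.
By inclusion–exclusion, the number of valid placements is Σ_{j=0}^{3} (−1)^j C(3,j)·(4−j)!.
Computing: 24 − 18 + 6 − 1 = 11.

11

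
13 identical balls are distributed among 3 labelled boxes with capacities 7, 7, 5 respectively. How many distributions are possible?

27

Ignoring the caps, the number of non-negative solutions to x_1+…+x_3 = 13 is C(15,2) = 105.
Subtract solutions that violate a single cap (substitute x_i' = x_i − (cap_i+1)): x_1 ≥ 8 gives C(7,2) = 21; x_2 ≥ 8 gives C(7,2) = 21; x_3 ≥ 6 gives C(9,2) = 36. Together 78.
No two caps can be exceeded simultaneously, so the pair terms are all 0.
By inclusion–exclusion the count is 105 − 78 + 0 = 27.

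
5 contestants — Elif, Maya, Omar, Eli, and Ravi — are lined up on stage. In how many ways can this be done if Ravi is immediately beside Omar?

Treat {Ravi, Omar} as a single unit. There are 4 units to order, and the pair itself can be ordered 2 ways.
So the count is 2·(4)! = 48.

48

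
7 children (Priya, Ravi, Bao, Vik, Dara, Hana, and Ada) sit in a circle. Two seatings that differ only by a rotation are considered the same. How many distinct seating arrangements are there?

720

Around a circle, 7 distinct people have 7!/7 = (6)! = 720 rotationally distinct seatings.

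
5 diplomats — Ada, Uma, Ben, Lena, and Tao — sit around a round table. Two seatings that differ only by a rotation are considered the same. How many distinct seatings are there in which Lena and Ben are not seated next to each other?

12

Without the restriction there are (4)! = 24 seatings.
Seatings with Lena beside Ben: treat them as a block with 2 internal orders, giving 2 × (3)! = 12.
Subtracting, 24 − 12 = 12.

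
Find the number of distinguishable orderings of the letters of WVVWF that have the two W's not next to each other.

There are 5!/(2!·2!) = 30 arrangements of WVVWF in total.
If the two W's are adjacent, glue them into one block, leaving 4 items to arrange: (4)!/(2!) = 12 ways.
Subtracting, 30 − 12 = 18 arrangements keep the W's apart.

18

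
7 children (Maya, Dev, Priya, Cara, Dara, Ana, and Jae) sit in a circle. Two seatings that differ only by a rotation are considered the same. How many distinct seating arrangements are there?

Seat Maya anywhere (absorbing the rotational symmetry), then permute the other 6: (6)! = 720.

720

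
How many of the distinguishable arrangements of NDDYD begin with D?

With the first slot taken by D, it remains to arrange the other 4 letters (NDYD).
Those 4 letters have D appearing twice, giving (4)!/(2!) = 12.

12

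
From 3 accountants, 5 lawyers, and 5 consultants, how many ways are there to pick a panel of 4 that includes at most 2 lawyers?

Split by how many lawyers are chosen (0 through 2).
Sum: C(5,0)·C(8,4) + C(5,1)·C(8,3) + C(5,2)·C(8,2) = 70 + 280 + 280 = 630.

630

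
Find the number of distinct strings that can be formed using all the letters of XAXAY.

30

Letter multiplicities in XAXAY: A×2, X×2, Y×1.
The number of distinct arrangements is 5!/(2!·2!) = 120/4 = 30.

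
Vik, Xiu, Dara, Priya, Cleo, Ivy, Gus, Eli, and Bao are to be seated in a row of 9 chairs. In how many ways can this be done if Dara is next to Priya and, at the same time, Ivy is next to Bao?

20160

Treat {Dara,Priya} as one block (2 orders) and {Ivy,Bao} as another (2 orders).
That leaves 7 units to arrange: 2 × 2 × 7! = 4 × 5040 = 20160.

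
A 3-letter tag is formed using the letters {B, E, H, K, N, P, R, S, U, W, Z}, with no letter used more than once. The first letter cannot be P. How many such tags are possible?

The first letter has 11−1 = 10 choices (anything except P).
The remaining 2 letters are filled from the other 10 symbols without repetition: 10 × 9 = 90.
Total: 10 × 90 = 900.

900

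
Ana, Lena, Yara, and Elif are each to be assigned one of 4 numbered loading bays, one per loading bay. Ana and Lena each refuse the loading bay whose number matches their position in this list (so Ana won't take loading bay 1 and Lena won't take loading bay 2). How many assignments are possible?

14

Let Aᵢ (for i ∈ {1, 2}) be the placements that put person i in their forbidden loading bay. Any j of these fix j positions, leaving (4−j)! ways to fill the rest, and there are C(2,j) ways to pick which j.
By inclusion–exclusion, the number of valid placements is Σ_{j=0}^{2} (−1)^j C(2,j)·(4−j)!.
Computing: 24 − 12 + 2 = 14.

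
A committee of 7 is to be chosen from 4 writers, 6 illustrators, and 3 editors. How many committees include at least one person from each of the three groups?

With no constraint there are C(13,7) = 1716 possible selections.
Selections missing a whole group: no writers → C(9,7) = 36; no illustrators → C(7,7) = 1; no editors → C(10,7) = 120.
Add back selections omitting two groups (i.e. drawn from a single group): C(4,7) + C(6,7) + C(3,7) = 0.
By inclusion–exclusion: 1716 − 157 + 0 = 1559.

1559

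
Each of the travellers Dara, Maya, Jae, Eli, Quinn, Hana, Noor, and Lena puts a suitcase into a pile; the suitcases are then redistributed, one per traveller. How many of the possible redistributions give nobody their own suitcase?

14833

Count assignments avoiding every fixed point. For any j of the 8 travellers fixed to their own suitcase, the other 8−j can be arranged in (8−j)! ways.
By inclusion–exclusion this is Σ_{j=0}^{8} (−1)^j C(8,j)·(8−j)!.
Computing: 40320 − 40320 + 20160 − 6720 + 1680 − 336 + 56 − 8 + 1 = 14833.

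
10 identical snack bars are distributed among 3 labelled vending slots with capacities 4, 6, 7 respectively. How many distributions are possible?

Ignoring the caps, the number of non-negative solutions to x_1+…+x_3 = 10 is C(12,2) = 66.
Subtract solutions that violate a single cap (substitute x_i' = x_i − (cap_i+1)): x_1 ≥ 5 gives C(7,2) = 21; x_2 ≥ 7 gives C(5,2) = 10; x_3 ≥ 8 gives C(4,2) = 6. Together 37.
No two caps can be exceeded simultaneously, so the pair terms are all 0.
By inclusion–exclusion the count is 66 − 37 + 0 = 29.

29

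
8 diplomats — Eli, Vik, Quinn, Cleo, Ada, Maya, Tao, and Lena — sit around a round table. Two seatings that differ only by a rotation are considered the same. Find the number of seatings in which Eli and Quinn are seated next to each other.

1440

Glue Eli and Quinn into a block (2 internal orders). Seating 7 units around a circle gives (6)! arrangements.
So 2 × (6)! = 2 × 720 = 1440.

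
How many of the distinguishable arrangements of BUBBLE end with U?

With the last slot taken by U, it remains to arrange the other 5 letters (BBBLE).
Those 5 letters have B appearing 3 times, giving (5)!/(3!) = 20.

20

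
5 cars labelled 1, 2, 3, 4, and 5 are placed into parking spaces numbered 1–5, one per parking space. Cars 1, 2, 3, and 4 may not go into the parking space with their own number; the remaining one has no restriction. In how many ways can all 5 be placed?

53

Let Aᵢ (for 1 ≤ i ≤ 4) be the placements that put car i in its forbidden parking space. Any j of these fix j positions, leaving (5−j)! ways to fill the rest, and there are C(4,j) ways to pick which j.
By inclusion–exclusion, the number of valid placements is Σ_{j=0}^{4} (−1)^j C(4,j)·(5−j)!.
Computing: 120 − 96 + 36 − 8 + 1 = 53.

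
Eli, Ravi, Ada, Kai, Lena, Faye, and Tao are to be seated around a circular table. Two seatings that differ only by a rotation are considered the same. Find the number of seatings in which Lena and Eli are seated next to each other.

Glue Lena and Eli into a block (2 internal orders). Seating 6 units around a circle gives (5)! arrangements.
So 2 × (5)! = 2 × 120 = 240.

240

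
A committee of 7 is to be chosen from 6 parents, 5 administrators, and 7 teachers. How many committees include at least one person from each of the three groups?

With no constraint there are C(18,7) = 31824 possible selections.
Selections missing a whole group: no parents → C(12,7) = 792; no administrators → C(13,7) = 1716; no teachers → C(11,7) = 330.
Add back selections omitting two groups (i.e. drawn from a single group): C(6,7) + C(5,7) + C(7,7) = 1.
By inclusion–exclusion: 31824 − 2838 + 1 = 28987.

28987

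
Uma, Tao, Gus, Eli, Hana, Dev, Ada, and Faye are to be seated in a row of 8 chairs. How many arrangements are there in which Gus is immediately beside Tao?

10080

Treat {Gus, Tao} as a single unit. There are 7 units to order, and the pair itself can be ordered 2 ways.
That gives 2 × 7! = 2 × 5040 = 10080.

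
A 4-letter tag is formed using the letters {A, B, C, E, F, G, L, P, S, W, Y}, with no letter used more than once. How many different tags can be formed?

7920

With no repetition, fill the 4 letters in order: 11 choices, then 10, down to 8.
11 × 10 × 9 × 8 = 7920.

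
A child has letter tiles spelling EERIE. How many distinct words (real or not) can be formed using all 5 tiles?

The 5 letters of EERIE have repeats: E appearing 3 times.
So there are 5! / (3!) = 20 distinguishable arrangements.

20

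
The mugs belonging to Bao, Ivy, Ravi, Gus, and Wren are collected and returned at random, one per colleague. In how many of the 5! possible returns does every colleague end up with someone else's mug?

44

This is the derangement count D_5: permutations of 5 items with no fixed point.
By inclusion–exclusion this is Σ_{j=0}^{5} (−1)^j C(5,j)·(5−j)!.
Computing: 120 − 120 + 60 − 20 + 5 − 1 = 44.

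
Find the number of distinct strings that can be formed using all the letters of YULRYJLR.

YULRYJLR has 8 letters with L appearing twice, R appearing twice, and Y appearing twice.
So there are 8! / (2!·2!·2!) = 5040 distinguishable arrangements.

5040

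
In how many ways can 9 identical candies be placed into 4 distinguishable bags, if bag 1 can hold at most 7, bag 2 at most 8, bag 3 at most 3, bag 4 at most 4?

125

By stars and bars, unrestricted non-negative solutions to x_1+…+x_4 = 9 number C(9+3,3) = 220.
Subtract solutions that violate a single cap (substitute x_i' = x_i − (cap_i+1)): x_1 ≥ 8 gives C(4,3) = 4; x_2 ≥ 9 gives C(3,3) = 1; x_3 ≥ 4 gives C(8,3) = 56; x_4 ≥ 5 gives C(7,3) = 35. Together 96.
Add back pairs where two caps are both exceeded: 0 + 0 + 0 + 0 + 0 + 1 = 1.
By inclusion–exclusion the count is 220 − 96 + 1 = 125.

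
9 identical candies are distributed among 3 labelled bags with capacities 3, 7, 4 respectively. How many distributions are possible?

By stars and bars, unrestricted non-negative solutions to x_1+…+x_3 = 9 number C(9+2,2) = 55.
Subtract solutions that violate a single cap (substitute x_i' = x_i − (cap_i+1)): x_1 ≥ 4 gives C(7,2) = 21; x_2 ≥ 8 gives C(3,2) = 3; x_3 ≥ 5 gives C(6,2) = 15. Together 39.
Add back pairs where two caps are both exceeded: 0 + 1 + 0 = 1.
By inclusion–exclusion the count is 55 − 39 + 1 = 17.

17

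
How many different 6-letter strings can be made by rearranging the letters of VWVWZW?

60

VWVWZW has 6 letters with V appearing twice and W appearing 3 times.
The number of distinct arrangements is 6!/(3!·2!) = 720/12 = 60.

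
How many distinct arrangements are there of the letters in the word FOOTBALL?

10080

The 8 letters of FOOTBALL have repeats: L appearing twice and O appearing twice.
Dividing 8! = 40320 by 2!·2! = 4 for the repeated letters gives 10080.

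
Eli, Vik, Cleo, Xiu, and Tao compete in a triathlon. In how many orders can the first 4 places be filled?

This is an ordered selection of 4 from 5: P(5,4).
That gives 5 × 4 × 3 × 2 = 120.

120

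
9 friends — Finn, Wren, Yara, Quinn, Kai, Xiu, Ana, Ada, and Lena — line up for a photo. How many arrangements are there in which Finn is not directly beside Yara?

282240

Of the 9! = 362880 arrangements, those with Finn and Yara adjacent number 2 × 8! = 80640 (treat the pair as a block with 2 internal orders).
Complementary counting: 362880 − 80640 = 282240.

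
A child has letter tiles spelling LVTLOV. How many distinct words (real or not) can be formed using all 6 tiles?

LVTLOV has 6 letters with L appearing twice and V appearing twice.
The number of distinct arrangements is 6!/(2!·2!) = 720/4 = 180.

180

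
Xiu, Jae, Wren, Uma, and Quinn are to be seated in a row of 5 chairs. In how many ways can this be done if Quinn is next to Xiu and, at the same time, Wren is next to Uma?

Treat {Quinn,Xiu} as one block (2 orders) and {Wren,Uma} as another (2 orders).
That leaves 3 units to arrange: 2 × 2 × 3! = 4 × 6 = 24.

24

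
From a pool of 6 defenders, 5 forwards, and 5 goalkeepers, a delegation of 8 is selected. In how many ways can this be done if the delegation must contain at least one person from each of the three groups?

With no constraint there are C(16,8) = 12870 possible selections.
Subtract selections that omit an entire group: no defenders → C(10,8) = 45; no forwards → C(11,8) = 165; no goalkeepers → C(11,8) = 165.
Add back selections omitting two groups (i.e. drawn from a single group): C(6,8) + C(5,8) + C(5,8) = 0.
By inclusion–exclusion: 12870 − 375 + 0 = 12495.

12495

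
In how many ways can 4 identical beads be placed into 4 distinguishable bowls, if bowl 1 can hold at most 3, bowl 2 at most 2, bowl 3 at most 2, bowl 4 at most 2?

Without the upper bounds there are C(7,3) = 35 ways to split 4 among 4 bowls.
Subtract solutions that violate a single cap (substitute x_i' = x_i − (cap_i+1)): x_1 ≥ 4 gives C(3,3) = 1; x_2 ≥ 3 gives C(4,3) = 4; x_3 ≥ 3 gives C(4,3) = 4; x_4 ≥ 3 gives C(4,3) = 4. Together 13.
No two caps can be exceeded simultaneously, so the pair terms are all 0.
By inclusion–exclusion the count is 35 − 13 + 0 = 22.

22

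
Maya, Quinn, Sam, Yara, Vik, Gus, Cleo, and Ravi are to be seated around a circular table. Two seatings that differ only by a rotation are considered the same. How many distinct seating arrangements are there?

5040

Around a circle, 8 distinct people have 8!/8 = (7)! = 5040 rotationally distinct seatings.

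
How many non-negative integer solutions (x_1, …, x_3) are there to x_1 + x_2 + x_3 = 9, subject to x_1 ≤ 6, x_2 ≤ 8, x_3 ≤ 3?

Ignoring the caps, the number of non-negative solutions to x_1+…+x_3 = 9 is C(11,2) = 55.
Subtract solutions that violate a single cap (substitute x_i' = x_i − (cap_i+1)): x_1 ≥ 7 gives C(4,2) = 6; x_2 ≥ 9 gives C(2,2) = 1; x_3 ≥ 4 gives C(7,2) = 21. Together 28.
No two caps can be exceeded simultaneously, so the pair terms are all 0.
By inclusion–exclusion the count is 55 − 28 + 0 = 27.

27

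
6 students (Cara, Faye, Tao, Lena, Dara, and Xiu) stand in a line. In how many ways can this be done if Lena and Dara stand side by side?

240

Treat {Lena, Dara} as a single unit. There are 5 units to order, and the pair itself can be ordered 2 ways.
So the count is 2·(5)! = 240.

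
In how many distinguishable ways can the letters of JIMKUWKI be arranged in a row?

10080

Letter multiplicities in JIMKUWKI: I×2, J×1, K×2, M×1, U×1, W×1.
So there are 8! / (2!·2!) = 10080 distinguishable arrangements.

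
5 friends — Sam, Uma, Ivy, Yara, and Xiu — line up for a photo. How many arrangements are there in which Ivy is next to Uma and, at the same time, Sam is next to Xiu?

24

Treat {Ivy,Uma} as one block (2 orders) and {Sam,Xiu} as another (2 orders).
That leaves 3 units to arrange: 2 × 2 × 3! = 4 × 6 = 24.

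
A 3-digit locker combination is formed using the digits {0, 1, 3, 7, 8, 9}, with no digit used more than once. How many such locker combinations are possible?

With no repetition, fill the 3 digits in order: 6 choices, then 5, down to 4.
That product is 6 × 5 × 4 = 120.

120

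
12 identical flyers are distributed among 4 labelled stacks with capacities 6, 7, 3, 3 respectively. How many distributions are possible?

79

By stars and bars, unrestricted non-negative solutions to x_1+…+x_4 = 12 number C(12+3,3) = 455.
Subtract solutions that violate a single cap (substitute x_i' = x_i − (cap_i+1)): x_1 ≥ 7 gives C(8,3) = 56; x_2 ≥ 8 gives C(7,3) = 35; x_3 ≥ 4 gives C(11,3) = 165; x_4 ≥ 4 gives C(11,3) = 165. Together 421.
Add back pairs where two caps are both exceeded: 0 + 4 + 4 + 1 + 1 + 35 = 45.
By inclusion–exclusion the count is 455 − 421 + 45 = 79.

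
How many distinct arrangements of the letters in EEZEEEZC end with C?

Fix C in the last position and arrange the remaining 7 letters.
Those 7 letters have E appearing 5 times and Z appearing twice, giving (7)!/(5!·2!) = 21.

21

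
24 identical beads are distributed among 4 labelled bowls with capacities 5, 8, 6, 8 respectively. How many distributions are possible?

20

Ignoring the caps, the number of non-negative solutions to x_1+…+x_4 = 24 is C(27,3) = 2925.
Subtract solutions that violate a single cap (substitute x_i' = x_i − (cap_i+1)): x_1 ≥ 6 gives C(21,3) = 1330; x_2 ≥ 9 gives C(18,3) = 816; x_3 ≥ 7 gives C(20,3) = 1140; x_4 ≥ 9 gives C(18,3) = 816. Together 4102.
Add back pairs where two caps are both exceeded: 220 + 364 + 220 + 165 + 84 + 165 = 1218.
Subtract triples: 10 + 1 + 10 + 0 = 21.
By inclusion–exclusion the count is 2925 − 4102 + 1218 − 21 = 20.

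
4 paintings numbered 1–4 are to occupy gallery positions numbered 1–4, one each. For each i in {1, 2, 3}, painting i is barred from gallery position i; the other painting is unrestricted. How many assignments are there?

Let Aᵢ (for i ∈ {1, 2, 3}) be the placements that put painting i in its forbidden gallery position. Any j of these fix j positions, leaving (4−j)! ways to fill the rest, and there are C(3,j) ways to pick which j.
By inclusion–exclusion, the number of valid placements is Σ_{j=0}^{3} (−1)^j C(3,j)·(4−j)!.
Computing: 24 − 18 + 6 − 1 = 11.

11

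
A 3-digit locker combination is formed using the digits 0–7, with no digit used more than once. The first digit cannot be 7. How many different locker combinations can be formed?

294

The first digit has 8−1 = 7 choices (anything except 7).
The remaining 2 digits are filled from the other 7 symbols without repetition: 7 × 6 = 42.
Total: 7 × 42 = 294.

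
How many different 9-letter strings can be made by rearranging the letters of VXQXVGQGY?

Letter multiplicities in VXQXVGQGY: G×2, Q×2, V×2, X×2, Y×1.
So there are 9! / (2!·2!·2!·2!) = 22680 distinguishable arrangements.

22680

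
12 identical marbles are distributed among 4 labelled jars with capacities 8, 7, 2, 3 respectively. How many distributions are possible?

77

Without the upper bounds there are C(15,3) = 455 ways to split 12 among 4 jars.
Subtract solutions that violate a single cap (substitute x_i' = x_i − (cap_i+1)): x_1 ≥ 9 gives C(6,3) = 20; x_2 ≥ 8 gives C(7,3) = 35; x_3 ≥ 3 gives C(12,3) = 220; x_4 ≥ 4 gives C(11,3) = 165. Together 440.
Add back pairs where two caps are both exceeded: 0 + 1 + 0 + 4 + 1 + 56 = 62.
By inclusion–exclusion the count is 455 − 440 + 62 = 77.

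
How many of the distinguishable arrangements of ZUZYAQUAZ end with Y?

Fix Y in the last position and arrange the remaining 8 letters.
Those 8 letters have A appearing twice, U appearing twice, and Z appearing 3 times, giving (8)!/(3!·2!·2!) = 1680.

1680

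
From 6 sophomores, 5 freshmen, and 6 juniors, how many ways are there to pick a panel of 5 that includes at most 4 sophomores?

Split by how many sophomores are chosen (0 through 4).
Sum: C(6,0)·C(11,5) + C(6,1)·C(11,4) + C(6,2)·C(11,3) + C(6,3)·C(11,2) + C(6,4)·C(11,1) = 462 + 1980 + 2475 + 1100 + 165 = 6182.

6182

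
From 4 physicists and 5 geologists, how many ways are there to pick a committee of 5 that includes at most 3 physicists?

Split by how many physicists are chosen (0 through 3).
Sum: C(4,0)·C(5,5) + C(4,1)·C(5,4) + C(4,2)·C(5,3) + C(4,3)·C(5,2) = 1 + 20 + 60 + 40 = 121.

121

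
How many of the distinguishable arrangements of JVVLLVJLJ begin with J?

560

Fix J in the first position and arrange the remaining 8 letters.
Those 8 letters have J appearing twice, L appearing 3 times, and V appearing 3 times, giving (8)!/(3!·3!·2!) = 560.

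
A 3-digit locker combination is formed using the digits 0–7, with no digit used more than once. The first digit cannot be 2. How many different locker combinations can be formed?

The first digit has 8−1 = 7 choices (anything except 2).
The remaining 2 digits are filled from the other 7 symbols without repetition: 7 × 6 = 42.
Total: 7 × 42 = 294.

294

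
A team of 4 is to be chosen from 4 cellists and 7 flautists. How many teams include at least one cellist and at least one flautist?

294

Total 4-person selections from all 11: C(11,4) = 330.
Subtract selections that omit an entire group: no cellists → C(7,4) = 35; no flautists → C(4,4) = 1.
Both groups omitted at once is impossible, so 330 − 36 = 294.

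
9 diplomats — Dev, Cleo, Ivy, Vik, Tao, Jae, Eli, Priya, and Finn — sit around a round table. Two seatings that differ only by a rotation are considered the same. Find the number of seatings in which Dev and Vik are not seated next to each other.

30240

All circular seatings of 9 people number (8)! = 40320.
Seatings with Dev beside Vik: treat them as a block with 2 internal orders, giving 2 × (7)! = 10080.
Subtracting, 40320 − 10080 = 30240.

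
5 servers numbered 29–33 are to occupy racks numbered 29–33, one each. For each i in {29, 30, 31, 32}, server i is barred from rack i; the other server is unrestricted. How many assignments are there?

53

Let Aᵢ (for 29 ≤ i ≤ 32) be the placements that put server i in its forbidden rack. Any j of these fix j positions, leaving (5−j)! ways to fill the rest, and there are C(4,j) ways to pick which j.
By inclusion–exclusion, the number of valid placements is Σ_{j=0}^{4} (−1)^j C(4,j)·(5−j)!.
Computing: 120 − 96 + 36 − 8 + 1 = 53.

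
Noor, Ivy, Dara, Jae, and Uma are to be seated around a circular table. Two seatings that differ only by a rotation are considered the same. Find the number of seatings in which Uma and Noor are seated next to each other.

12

Treat {Uma, Noor} as one unit (2 internal orders) and seat the resulting 4 units around the table: (3)! circular arrangements.
So 2 × (3)! = 2 × 6 = 12.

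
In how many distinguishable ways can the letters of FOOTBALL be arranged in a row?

The 8 letters of FOOTBALL have repeats: L appearing twice and O appearing twice.
So there are 8! / (2!·2!) = 10080 distinguishable arrangements.

10080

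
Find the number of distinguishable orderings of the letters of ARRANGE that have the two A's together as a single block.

Treat the 2 copies of A as a single block. The multiset to arrange is then {AA, E, G, N, R, R}, 6 items in all.
That gives (6)!/(2!) = 360 arrangements.

360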